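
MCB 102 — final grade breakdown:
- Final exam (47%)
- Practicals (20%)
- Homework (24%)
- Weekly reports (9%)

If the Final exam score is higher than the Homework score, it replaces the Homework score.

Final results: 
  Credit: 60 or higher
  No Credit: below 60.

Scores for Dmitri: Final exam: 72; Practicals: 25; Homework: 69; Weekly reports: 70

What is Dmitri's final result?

Credit

Final exam (72) > Homework (69), so Homework counts as 72.
Weighted total:
  Final exam 72 × 0.47 = 33.84
  Practicals 25 × 0.2 = 5
  Homework 72 × 0.24 = 17.28
  Weekly reports 70 × 0.09 = 6.3
Sum = 62.42
62.42 ≥ 60 → Credit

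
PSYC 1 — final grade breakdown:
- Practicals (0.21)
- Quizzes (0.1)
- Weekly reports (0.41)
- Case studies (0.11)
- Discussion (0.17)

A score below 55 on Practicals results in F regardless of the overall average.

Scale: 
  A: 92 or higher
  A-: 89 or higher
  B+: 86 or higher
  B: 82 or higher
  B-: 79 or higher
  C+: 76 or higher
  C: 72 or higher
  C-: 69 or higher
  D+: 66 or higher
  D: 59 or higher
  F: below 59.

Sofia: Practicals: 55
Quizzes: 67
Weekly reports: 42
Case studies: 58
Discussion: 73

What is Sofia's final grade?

F

Practicals score 55 ≥ 55: minimum met.
Weighted total:
  Practicals 55 × 0.21 = 11.55
  Quizzes 67 × 0.1 = 6.7
  Weekly reports 42 × 0.41 = 17.22
  Case studies 58 × 0.11 = 6.38
  Discussion 73 × 0.17 = 12.41
Sum = 54.26
54.26 < 59 → F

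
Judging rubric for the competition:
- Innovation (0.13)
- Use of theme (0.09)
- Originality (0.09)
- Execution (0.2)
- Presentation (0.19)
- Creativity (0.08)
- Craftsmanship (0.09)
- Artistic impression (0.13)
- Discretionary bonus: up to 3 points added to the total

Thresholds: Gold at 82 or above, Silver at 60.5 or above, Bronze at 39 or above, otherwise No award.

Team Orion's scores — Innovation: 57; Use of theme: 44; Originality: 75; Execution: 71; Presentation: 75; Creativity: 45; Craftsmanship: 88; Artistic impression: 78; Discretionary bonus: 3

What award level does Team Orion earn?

Silver

Weighted total:
  Innovation 57 × 0.13 = 7.41
  Use of theme 44 × 0.09 = 3.96
  Originality 75 × 0.09 = 6.75
  Execution 71 × 0.2 = 14.2
  Presentation 75 × 0.19 = 14.25
  Creativity 45 × 0.08 = 3.6
  Craftsmanship 88 × 0.09 = 7.92
  Artistic impression 78 × 0.13 = 10.14
Sum = 68.23
Discretionary bonus: 68.23 + 3 = 71.23
71.23 is ≥ 60.5 and < 82 → Silver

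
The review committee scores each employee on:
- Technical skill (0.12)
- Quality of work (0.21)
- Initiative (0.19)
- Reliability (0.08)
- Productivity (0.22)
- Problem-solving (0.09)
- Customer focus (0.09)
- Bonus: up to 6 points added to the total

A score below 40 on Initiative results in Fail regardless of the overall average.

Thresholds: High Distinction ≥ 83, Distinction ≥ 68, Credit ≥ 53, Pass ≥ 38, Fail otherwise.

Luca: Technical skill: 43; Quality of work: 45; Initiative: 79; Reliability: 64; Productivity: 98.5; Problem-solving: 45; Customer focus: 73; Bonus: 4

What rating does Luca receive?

Initiative score 79 ≥ 40: minimum met.
Weighted total:
  Technical skill 43 × 0.12 = 5.16
  Quality of work 45 × 0.21 = 9.45
  Initiative 79 × 0.19 = 15.01
  Reliability 64 × 0.08 = 5.12
  Productivity 98.5 × 0.22 = 21.67
  Problem-solving 45 × 0.09 = 4.05
  Customer focus 73 × 0.09 = 6.57
Sum = 67.03
Bonus: 67.03 + 4 = 71.03
71.03 is ≥ 68 and < 83 → Distinction

Distinction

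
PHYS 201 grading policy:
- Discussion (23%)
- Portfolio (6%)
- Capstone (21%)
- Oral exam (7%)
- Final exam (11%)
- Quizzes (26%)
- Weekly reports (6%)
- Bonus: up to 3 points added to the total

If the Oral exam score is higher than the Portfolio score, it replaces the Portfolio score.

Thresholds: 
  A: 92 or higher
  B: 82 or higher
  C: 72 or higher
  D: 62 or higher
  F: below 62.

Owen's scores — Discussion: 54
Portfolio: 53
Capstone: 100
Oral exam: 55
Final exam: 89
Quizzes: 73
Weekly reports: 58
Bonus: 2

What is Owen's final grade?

C

Oral exam (55) > Portfolio (53), so Portfolio counts as 55.
Weighted total:
  Discussion 54 × 0.23 = 12.42
  Portfolio 55 × 0.06 = 3.3
  Capstone 100 × 0.21 = 21
  Oral exam 55 × 0.07 = 3.85
  Final exam 89 × 0.11 = 9.79
  Quizzes 73 × 0.26 = 18.98
  Weekly reports 58 × 0.06 = 3.48
Sum = 72.82
Bonus: 72.82 + 2 = 74.82
74.82 is ≥ 72 and < 82 → C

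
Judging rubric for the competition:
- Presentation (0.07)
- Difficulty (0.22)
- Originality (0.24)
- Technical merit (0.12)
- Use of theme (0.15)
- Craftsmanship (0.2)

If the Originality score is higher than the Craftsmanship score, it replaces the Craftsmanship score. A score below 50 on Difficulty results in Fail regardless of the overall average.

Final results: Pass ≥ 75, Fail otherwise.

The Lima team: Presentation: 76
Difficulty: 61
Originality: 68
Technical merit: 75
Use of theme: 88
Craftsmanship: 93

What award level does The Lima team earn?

Pass

Originality (68) ≤ Craftsmanship (93), so Craftsmanship stays at 93.
Difficulty score 61 ≥ 50: minimum met.
Weighted total:
  Presentation 76 × 0.07 = 5.32
  Difficulty 61 × 0.22 = 13.42
  Originality 68 × 0.24 = 16.32
  Technical merit 75 × 0.12 = 9
  Use of theme 88 × 0.15 = 13.2
  Craftsmanship 93 × 0.2 = 18.6
Sum = 75.86
75.86 ≥ 75 → Pass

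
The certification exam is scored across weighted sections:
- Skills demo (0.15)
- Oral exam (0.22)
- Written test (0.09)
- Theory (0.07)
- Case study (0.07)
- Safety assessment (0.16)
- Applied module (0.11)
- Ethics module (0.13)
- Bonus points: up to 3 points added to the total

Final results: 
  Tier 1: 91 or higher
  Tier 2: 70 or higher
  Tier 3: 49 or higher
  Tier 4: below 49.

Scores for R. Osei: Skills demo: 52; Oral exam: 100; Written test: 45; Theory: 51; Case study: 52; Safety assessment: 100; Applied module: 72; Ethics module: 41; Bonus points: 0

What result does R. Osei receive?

Tier 2

Weighted total:
  Skills demo 52 × 0.15 = 7.8
  Oral exam 100 × 0.22 = 22
  Written test 45 × 0.09 = 4.05
  Theory 51 × 0.07 = 3.57
  Case study 52 × 0.07 = 3.64
  Safety assessment 100 × 0.16 = 16
  Applied module 72 × 0.11 = 7.92
  Ethics module 41 × 0.13 = 5.33
Sum = 70.31
Bonus points: 70.31 + 0 = 70.31
70.31 is ≥ 70 and < 91 → Tier 2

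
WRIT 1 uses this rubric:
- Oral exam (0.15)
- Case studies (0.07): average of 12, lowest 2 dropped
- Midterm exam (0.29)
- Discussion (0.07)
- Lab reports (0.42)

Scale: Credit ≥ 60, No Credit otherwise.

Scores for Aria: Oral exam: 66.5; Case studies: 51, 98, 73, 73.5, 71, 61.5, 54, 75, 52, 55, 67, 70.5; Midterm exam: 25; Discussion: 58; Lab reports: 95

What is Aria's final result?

Case studies: drop 51, 52 → average of remaining 10 = 698.5/10 = 69.85
Weighted total:
  Oral exam 66.5 × 0.15 = 9.975
  Case studies 69.85 × 0.07 = 4.8895
  Midterm exam 25 × 0.29 = 7.25
  Discussion 58 × 0.07 = 4.06
  Lab reports 95 × 0.42 = 39.9
Sum = 66.0745
66.0745 ≥ 60 → Credit

Credit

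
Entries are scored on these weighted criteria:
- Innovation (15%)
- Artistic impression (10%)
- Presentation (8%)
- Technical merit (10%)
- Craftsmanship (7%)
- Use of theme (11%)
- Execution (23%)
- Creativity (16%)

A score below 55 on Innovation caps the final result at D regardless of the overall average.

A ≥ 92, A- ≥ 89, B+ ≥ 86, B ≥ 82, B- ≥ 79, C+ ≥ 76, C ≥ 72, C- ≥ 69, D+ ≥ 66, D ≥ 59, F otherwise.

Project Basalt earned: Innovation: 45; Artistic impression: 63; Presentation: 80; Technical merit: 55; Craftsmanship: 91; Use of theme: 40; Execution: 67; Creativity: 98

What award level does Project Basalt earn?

Innovation score 45 < 55: minimum not met.
Weighted total:
  Innovation 45 × 0.15 = 6.75
  Artistic impression 63 × 0.1 = 6.3
  Presentation 80 × 0.08 = 6.4
  Technical merit 55 × 0.1 = 5.5
  Craftsmanship 91 × 0.07 = 6.37
  Use of theme 40 × 0.11 = 4.4
  Execution 67 × 0.23 = 15.41
  Creativity 98 × 0.16 = 15.68
Sum = 66.81
66.81 would be D+; cap at D applies → D.

D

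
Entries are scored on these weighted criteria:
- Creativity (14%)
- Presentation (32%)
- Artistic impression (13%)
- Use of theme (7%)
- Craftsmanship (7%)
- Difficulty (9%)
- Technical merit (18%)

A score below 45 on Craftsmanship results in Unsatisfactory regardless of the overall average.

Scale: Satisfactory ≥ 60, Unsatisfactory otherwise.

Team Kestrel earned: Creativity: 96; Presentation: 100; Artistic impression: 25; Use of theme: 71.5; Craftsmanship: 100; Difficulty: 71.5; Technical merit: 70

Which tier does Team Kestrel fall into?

Craftsmanship score 100 ≥ 45: minimum met.
Weighted total:
  Creativity 96 × 0.14 = 13.44
  Presentation 100 × 0.32 = 32
  Artistic impression 25 × 0.13 = 3.25
  Use of theme 71.5 × 0.07 = 5.005
  Craftsmanship 100 × 0.07 = 7
  Difficulty 71.5 × 0.09 = 6.435
  Technical merit 70 × 0.18 = 12.6
Sum = 79.73
79.73 ≥ 60 → Satisfactory

Satisfactory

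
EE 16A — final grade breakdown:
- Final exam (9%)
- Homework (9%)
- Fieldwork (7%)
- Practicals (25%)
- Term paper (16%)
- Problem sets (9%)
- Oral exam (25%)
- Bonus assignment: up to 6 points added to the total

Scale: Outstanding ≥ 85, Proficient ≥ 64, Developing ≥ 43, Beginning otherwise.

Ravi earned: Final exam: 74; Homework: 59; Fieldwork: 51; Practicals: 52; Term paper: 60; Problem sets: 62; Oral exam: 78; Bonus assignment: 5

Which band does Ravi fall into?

Weighted total:
  Final exam 74 × 0.09 = 6.66
  Homework 59 × 0.09 = 5.31
  Fieldwork 51 × 0.07 = 3.57
  Practicals 52 × 0.25 = 13
  Term paper 60 × 0.16 = 9.6
  Problem sets 62 × 0.09 = 5.58
  Oral exam 78 × 0.25 = 19.5
Sum = 63.22
Bonus assignment: 63.22 + 5 = 68.22
68.22 is ≥ 64 and < 85 → Proficient

Proficient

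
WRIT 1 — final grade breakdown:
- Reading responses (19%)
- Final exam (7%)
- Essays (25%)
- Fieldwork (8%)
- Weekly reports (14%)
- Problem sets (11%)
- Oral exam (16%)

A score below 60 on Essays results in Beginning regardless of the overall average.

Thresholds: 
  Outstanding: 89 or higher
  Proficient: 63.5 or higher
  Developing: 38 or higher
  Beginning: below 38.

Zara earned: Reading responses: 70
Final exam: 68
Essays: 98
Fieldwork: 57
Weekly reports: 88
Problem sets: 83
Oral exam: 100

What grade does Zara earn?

Essays score 98 ≥ 60: minimum met.
Weighted total:
  Reading responses 70 × 0.19 = 13.3
  Final exam 68 × 0.07 = 4.76
  Essays 98 × 0.25 = 24.5
  Fieldwork 57 × 0.08 = 4.56
  Weekly reports 88 × 0.14 = 12.32
  Problem sets 83 × 0.11 = 9.13
  Oral exam 100 × 0.16 = 16
Sum = 84.57
84.57 is ≥ 63.5 and < 89 → Proficient

Proficient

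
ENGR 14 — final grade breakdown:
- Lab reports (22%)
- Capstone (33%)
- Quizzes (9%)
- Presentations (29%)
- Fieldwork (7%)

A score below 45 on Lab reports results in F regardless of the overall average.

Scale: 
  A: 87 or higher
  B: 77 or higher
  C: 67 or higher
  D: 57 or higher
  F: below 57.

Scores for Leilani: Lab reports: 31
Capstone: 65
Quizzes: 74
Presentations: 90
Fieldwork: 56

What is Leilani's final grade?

F

Lab reports score 31 < 45: minimum not met.
Weighted total:
  Lab reports 31 × 0.22 = 6.82
  Capstone 65 × 0.33 = 21.45
  Quizzes 74 × 0.09 = 6.66
  Presentations 90 × 0.29 = 26.1
  Fieldwork 56 × 0.07 = 3.92
Sum = 64.95
Because the Lab reports minimum was not met, the result is F.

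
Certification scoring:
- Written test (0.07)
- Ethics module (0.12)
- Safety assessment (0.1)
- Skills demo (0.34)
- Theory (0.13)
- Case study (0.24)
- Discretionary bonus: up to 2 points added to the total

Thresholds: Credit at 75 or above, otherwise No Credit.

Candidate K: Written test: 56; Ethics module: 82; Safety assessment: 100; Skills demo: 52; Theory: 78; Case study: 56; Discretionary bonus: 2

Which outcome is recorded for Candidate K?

No Credit

Weighted total:
  Written test 56 × 0.07 = 3.92
  Ethics module 82 × 0.12 = 9.84
  Safety assessment 100 × 0.1 = 10
  Skills demo 52 × 0.34 = 17.68
  Theory 78 × 0.13 = 10.14
  Case study 56 × 0.24 = 13.44
Sum = 65.02
Discretionary bonus: 65.02 + 2 = 67.02
67.02 < 75 → No Credit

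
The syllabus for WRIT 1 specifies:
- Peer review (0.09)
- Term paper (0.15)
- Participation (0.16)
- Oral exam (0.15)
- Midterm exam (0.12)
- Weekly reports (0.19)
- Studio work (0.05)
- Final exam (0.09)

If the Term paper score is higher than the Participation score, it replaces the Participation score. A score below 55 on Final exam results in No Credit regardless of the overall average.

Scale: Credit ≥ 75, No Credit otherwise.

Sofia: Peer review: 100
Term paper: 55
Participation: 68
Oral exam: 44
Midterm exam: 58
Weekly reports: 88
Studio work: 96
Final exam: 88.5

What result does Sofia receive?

Term paper (55) ≤ Participation (68), so Participation stays at 68.
Final exam score 88.5 ≥ 55: minimum met.
Weighted total:
  Peer review 100 × 0.09 = 9
  Term paper 55 × 0.15 = 8.25
  Participation 68 × 0.16 = 10.88
  Oral exam 44 × 0.15 = 6.6
  Midterm exam 58 × 0.12 = 6.96
  Weekly reports 88 × 0.19 = 16.72
  Studio work 96 × 0.05 = 4.8
  Final exam 88.5 × 0.09 = 7.965
Sum = 71.175
71.175 < 75 → No Credit

No Credit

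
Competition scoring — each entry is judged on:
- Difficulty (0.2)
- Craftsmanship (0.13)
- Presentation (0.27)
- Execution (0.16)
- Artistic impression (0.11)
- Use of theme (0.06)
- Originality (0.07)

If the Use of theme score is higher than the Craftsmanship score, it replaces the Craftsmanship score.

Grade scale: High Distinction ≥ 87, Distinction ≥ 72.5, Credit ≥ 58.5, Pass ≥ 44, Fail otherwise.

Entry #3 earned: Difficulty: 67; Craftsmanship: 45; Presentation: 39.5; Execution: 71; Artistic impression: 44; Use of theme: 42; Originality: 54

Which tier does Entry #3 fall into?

Pass

Use of theme (42) ≤ Craftsmanship (45), so Craftsmanship stays at 45.
Weighted total:
  Difficulty 67 × 0.2 = 13.4
  Craftsmanship 45 × 0.13 = 5.85
  Presentation 39.5 × 0.27 = 10.665
  Execution 71 × 0.16 = 11.36
  Artistic impression 44 × 0.11 = 4.84
  Use of theme 42 × 0.06 = 2.52
  Originality 54 × 0.07 = 3.78
Sum = 52.415
52.415 is ≥ 44 and < 58.5 → Pass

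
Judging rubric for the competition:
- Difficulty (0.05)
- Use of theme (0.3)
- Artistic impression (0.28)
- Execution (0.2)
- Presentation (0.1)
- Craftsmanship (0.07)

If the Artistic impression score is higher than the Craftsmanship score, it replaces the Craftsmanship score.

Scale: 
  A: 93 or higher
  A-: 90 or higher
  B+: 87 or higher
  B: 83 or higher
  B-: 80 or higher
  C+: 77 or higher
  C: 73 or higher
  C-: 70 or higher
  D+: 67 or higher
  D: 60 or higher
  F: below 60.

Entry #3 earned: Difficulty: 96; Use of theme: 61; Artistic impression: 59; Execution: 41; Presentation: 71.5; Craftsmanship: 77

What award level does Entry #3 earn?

D

Artistic impression (59) ≤ Craftsmanship (77), so Craftsmanship stays at 77.
Weighted total:
  Difficulty 96 × 0.05 = 4.8
  Use of theme 61 × 0.3 = 18.3
  Artistic impression 59 × 0.28 = 16.52
  Execution 41 × 0.2 = 8.2
  Presentation 71.5 × 0.1 = 7.15
  Craftsmanship 77 × 0.07 = 5.39
Sum = 60.36
60.36 is ≥ 60 and < 67 → D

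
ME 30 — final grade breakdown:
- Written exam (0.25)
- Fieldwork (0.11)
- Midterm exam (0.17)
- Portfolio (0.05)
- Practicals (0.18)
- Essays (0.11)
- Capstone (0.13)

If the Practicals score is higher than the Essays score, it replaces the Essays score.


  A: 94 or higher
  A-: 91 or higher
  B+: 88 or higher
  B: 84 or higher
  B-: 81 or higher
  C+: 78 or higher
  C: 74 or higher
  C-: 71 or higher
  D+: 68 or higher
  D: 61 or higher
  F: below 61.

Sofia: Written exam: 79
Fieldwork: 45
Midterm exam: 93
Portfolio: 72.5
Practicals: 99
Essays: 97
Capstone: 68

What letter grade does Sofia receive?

Practicals (99) > Essays (97), so Essays counts as 99.
Weighted total:
  Written exam 79 × 0.25 = 19.75
  Fieldwork 45 × 0.11 = 4.95
  Midterm exam 93 × 0.17 = 15.81
  Portfolio 72.5 × 0.05 = 3.625
  Practicals 99 × 0.18 = 17.82
  Essays 99 × 0.11 = 10.89
  Capstone 68 × 0.13 = 8.84
Sum = 81.685
81.685 is ≥ 81 and < 84 → B-

B-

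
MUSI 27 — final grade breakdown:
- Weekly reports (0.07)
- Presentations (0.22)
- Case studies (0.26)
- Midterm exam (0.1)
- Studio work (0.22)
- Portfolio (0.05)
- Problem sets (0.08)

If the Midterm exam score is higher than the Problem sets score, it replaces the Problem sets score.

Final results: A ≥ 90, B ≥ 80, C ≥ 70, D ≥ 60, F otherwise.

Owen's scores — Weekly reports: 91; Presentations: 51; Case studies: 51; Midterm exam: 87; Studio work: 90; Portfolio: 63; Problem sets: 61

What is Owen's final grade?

D

Midterm exam (87) > Problem sets (61), so Problem sets counts as 87.
Weighted total:
  Weekly reports 91 × 0.07 = 6.37
  Presentations 51 × 0.22 = 11.22
  Case studies 51 × 0.26 = 13.26
  Midterm exam 87 × 0.1 = 8.7
  Studio work 90 × 0.22 = 19.8
  Portfolio 63 × 0.05 = 3.15
  Problem sets 87 × 0.08 = 6.96
Sum = 69.46
69.46 is ≥ 60 and < 70 → D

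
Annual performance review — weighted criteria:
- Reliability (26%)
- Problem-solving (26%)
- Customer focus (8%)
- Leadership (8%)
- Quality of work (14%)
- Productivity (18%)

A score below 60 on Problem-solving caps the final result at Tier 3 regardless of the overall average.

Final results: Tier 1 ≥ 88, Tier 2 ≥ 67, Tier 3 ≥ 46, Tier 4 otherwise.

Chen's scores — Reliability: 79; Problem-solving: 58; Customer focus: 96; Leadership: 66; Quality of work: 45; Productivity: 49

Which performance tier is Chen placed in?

Problem-solving score 58 < 60: minimum not met.
Weighted total:
  Reliability 79 × 0.26 = 20.54
  Problem-solving 58 × 0.26 = 15.08
  Customer focus 96 × 0.08 = 7.68
  Leadership 66 × 0.08 = 5.28
  Quality of work 45 × 0.14 = 6.3
  Productivity 49 × 0.18 = 8.82
Sum = 63.7
63.7 would be Tier 3; cap at Tier 3 applies → Tier 3.

Tier 3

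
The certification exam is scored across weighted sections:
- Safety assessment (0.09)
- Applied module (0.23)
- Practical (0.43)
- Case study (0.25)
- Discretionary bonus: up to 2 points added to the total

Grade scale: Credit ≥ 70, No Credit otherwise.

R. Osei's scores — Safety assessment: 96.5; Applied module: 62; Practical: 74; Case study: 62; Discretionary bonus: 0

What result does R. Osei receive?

Weighted total:
  Safety assessment 96.5 × 0.09 = 8.685
  Applied module 62 × 0.23 = 14.26
  Practical 74 × 0.43 = 31.82
  Case study 62 × 0.25 = 15.5
Sum = 70.265
Discretionary bonus: 70.265 + 0 = 70.265
70.265 ≥ 70 → Credit

Credit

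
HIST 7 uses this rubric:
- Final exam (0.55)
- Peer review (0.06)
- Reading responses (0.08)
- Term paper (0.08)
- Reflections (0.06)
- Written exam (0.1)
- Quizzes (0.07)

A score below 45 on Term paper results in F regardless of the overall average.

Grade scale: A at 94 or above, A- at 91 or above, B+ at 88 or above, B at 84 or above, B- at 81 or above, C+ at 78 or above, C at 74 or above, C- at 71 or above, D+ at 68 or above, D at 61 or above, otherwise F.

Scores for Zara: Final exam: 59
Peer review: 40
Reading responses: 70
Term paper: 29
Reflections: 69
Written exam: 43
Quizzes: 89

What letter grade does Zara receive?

F

Term paper score 29 < 45: minimum not met.
Weighted total:
  Final exam 59 × 0.55 = 32.45
  Peer review 40 × 0.06 = 2.4
  Reading responses 70 × 0.08 = 5.6
  Term paper 29 × 0.08 = 2.32
  Reflections 69 × 0.06 = 4.14
  Written exam 43 × 0.1 = 4.3
  Quizzes 89 × 0.07 = 6.23
Sum = 57.44
Because the Term paper minimum was not met, the result is F.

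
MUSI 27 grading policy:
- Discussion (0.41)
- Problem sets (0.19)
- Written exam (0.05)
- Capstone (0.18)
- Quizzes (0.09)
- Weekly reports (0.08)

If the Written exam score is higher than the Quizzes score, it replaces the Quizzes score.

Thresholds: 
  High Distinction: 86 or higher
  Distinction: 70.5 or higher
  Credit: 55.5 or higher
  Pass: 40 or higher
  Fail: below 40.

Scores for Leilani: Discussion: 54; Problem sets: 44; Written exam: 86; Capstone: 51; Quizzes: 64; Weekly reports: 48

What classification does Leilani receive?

Written exam (86) > Quizzes (64), so Quizzes counts as 86.
Weighted total:
  Discussion 54 × 0.41 = 22.14
  Problem sets 44 × 0.19 = 8.36
  Written exam 86 × 0.05 = 4.3
  Capstone 51 × 0.18 = 9.18
  Quizzes 86 × 0.09 = 7.74
  Weekly reports 48 × 0.08 = 3.84
Sum = 55.56
55.56 is ≥ 55.5 and < 70.5 → Credit

Credit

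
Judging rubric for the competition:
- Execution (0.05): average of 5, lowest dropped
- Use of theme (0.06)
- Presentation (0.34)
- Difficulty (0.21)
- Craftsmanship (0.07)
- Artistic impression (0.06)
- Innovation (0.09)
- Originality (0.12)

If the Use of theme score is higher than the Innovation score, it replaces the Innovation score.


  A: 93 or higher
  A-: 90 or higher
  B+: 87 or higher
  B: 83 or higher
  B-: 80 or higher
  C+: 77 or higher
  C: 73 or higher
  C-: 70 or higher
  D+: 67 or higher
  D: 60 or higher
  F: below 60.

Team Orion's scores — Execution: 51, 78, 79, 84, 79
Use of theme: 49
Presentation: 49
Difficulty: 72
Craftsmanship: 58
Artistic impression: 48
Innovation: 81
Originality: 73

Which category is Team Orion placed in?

D

Execution: drop 51 → average of remaining 4 = 320/4 = 80
Use of theme (49) ≤ Innovation (81), so Innovation stays at 81.
Weighted total:
  Execution 80 × 0.05 = 4
  Use of theme 49 × 0.06 = 2.94
  Presentation 49 × 0.34 = 16.66
  Difficulty 72 × 0.21 = 15.12
  Craftsmanship 58 × 0.07 = 4.06
  Artistic impression 48 × 0.06 = 2.88
  Innovation 81 × 0.09 = 7.29
  Originality 73 × 0.12 = 8.76
Sum = 61.71
61.71 is ≥ 60 and < 67 → D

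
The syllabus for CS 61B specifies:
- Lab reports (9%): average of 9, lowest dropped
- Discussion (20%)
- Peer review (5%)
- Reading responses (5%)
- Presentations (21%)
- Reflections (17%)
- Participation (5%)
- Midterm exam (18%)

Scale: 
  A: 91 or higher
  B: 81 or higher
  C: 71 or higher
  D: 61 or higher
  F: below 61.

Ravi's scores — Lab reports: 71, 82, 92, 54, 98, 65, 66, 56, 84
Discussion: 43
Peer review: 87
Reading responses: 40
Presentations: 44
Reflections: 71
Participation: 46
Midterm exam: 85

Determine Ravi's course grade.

Lab reports: drop 54 → average of remaining 8 = 614/8 = 76.75
Weighted total:
  Lab reports 76.75 × 0.09 = 6.9075
  Discussion 43 × 0.2 = 8.6
  Peer review 87 × 0.05 = 4.35
  Reading responses 40 × 0.05 = 2
  Presentations 44 × 0.21 = 9.24
  Reflections 71 × 0.17 = 12.07
  Participation 46 × 0.05 = 2.3
  Midterm exam 85 × 0.18 = 15.3
Sum = 60.7675
60.7675 < 61 → F

F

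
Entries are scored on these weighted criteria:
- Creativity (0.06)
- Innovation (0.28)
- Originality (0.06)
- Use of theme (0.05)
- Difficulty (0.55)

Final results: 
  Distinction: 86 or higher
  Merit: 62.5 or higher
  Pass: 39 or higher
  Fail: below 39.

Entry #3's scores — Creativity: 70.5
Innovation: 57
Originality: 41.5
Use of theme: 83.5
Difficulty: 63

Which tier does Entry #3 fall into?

Pass

Weighted total:
  Creativity 70.5 × 0.06 = 4.23
  Innovation 57 × 0.28 = 15.96
  Originality 41.5 × 0.06 = 2.49
  Use of theme 83.5 × 0.05 = 4.175
  Difficulty 63 × 0.55 = 34.65
Sum = 61.505
61.505 is ≥ 39 and < 62.5 → Pass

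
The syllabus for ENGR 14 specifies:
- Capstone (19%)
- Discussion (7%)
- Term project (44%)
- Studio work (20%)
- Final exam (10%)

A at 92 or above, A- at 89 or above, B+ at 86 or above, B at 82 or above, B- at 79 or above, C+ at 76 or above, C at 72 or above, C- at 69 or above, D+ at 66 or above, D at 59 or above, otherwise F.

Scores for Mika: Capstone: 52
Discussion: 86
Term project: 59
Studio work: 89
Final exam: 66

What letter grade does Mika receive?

Weighted total:
  Capstone 52 × 0.19 = 9.88
  Discussion 86 × 0.07 = 6.02
  Term project 59 × 0.44 = 25.96
  Studio work 89 × 0.2 = 17.8
  Final exam 66 × 0.1 = 6.6
Sum = 66.26
66.26 is ≥ 66 and < 69 → D+

D+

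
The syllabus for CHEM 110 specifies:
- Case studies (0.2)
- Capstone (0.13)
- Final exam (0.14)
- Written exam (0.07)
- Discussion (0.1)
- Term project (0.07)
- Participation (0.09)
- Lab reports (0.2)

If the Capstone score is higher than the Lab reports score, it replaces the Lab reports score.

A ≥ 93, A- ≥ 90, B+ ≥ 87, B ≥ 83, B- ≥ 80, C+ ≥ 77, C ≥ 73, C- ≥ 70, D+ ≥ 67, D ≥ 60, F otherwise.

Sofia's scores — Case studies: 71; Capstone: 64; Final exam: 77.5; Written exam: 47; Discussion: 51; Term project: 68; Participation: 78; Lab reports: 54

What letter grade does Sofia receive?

Capstone (64) > Lab reports (54), so Lab reports counts as 64.
Weighted total:
  Case studies 71 × 0.2 = 14.2
  Capstone 64 × 0.13 = 8.32
  Final exam 77.5 × 0.14 = 10.85
  Written exam 47 × 0.07 = 3.29
  Discussion 51 × 0.1 = 5.1
  Term project 68 × 0.07 = 4.76
  Participation 78 × 0.09 = 7.02
  Lab reports 64 × 0.2 = 12.8
Sum = 66.34
66.34 is ≥ 60 and < 67 → D

D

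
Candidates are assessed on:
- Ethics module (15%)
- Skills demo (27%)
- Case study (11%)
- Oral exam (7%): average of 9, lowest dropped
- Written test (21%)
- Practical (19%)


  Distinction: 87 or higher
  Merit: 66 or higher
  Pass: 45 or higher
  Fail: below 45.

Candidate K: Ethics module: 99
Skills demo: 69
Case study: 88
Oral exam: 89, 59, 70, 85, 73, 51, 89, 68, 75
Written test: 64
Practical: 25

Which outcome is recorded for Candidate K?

Merit

Oral exam: drop 51 → average of remaining 8 = 608/8 = 76
Weighted total:
  Ethics module 99 × 0.15 = 14.85
  Skills demo 69 × 0.27 = 18.63
  Case study 88 × 0.11 = 9.68
  Oral exam 76 × 0.07 = 5.32
  Written test 64 × 0.21 = 13.44
  Practical 25 × 0.19 = 4.75
Sum = 66.67
66.67 is ≥ 66 and < 87 → Merit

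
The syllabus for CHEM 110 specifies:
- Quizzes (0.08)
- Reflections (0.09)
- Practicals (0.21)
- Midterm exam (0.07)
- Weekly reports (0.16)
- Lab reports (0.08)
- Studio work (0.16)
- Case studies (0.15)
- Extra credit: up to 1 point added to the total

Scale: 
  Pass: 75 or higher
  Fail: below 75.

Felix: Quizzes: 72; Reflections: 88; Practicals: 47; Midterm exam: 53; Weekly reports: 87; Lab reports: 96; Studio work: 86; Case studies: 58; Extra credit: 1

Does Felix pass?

Weighted total:
  Quizzes 72 × 0.08 = 5.76
  Reflections 88 × 0.09 = 7.92
  Practicals 47 × 0.21 = 9.87
  Midterm exam 53 × 0.07 = 3.71
  Weekly reports 87 × 0.16 = 13.92
  Lab reports 96 × 0.08 = 7.68
  Studio work 86 × 0.16 = 13.76
  Case studies 58 × 0.15 = 8.7
Sum = 71.32
Extra credit: 71.32 + 1 = 72.32
72.32 < 75 → Fail

Fail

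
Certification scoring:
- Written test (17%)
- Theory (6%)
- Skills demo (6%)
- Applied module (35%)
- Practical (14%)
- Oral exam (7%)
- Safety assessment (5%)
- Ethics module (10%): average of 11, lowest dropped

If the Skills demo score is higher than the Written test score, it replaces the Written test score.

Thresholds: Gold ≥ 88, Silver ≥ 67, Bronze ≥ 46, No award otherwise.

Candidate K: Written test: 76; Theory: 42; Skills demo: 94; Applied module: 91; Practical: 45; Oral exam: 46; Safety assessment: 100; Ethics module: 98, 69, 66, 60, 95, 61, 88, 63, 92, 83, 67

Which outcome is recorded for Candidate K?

Silver

Ethics module: drop 60 → average of remaining 10 = 782/10 = 78.2
Skills demo (94) > Written test (76), so Written test counts as 94.
Weighted total:
  Written test 94 × 0.17 = 15.98
  Theory 42 × 0.06 = 2.52
  Skills demo 94 × 0.06 = 5.64
  Applied module 91 × 0.35 = 31.85
  Practical 45 × 0.14 = 6.3
  Oral exam 46 × 0.07 = 3.22
  Safety assessment 100 × 0.05 = 5
  Ethics module 78.2 × 0.1 = 7.82
Sum = 78.33
78.33 is ≥ 67 and < 88 → Silver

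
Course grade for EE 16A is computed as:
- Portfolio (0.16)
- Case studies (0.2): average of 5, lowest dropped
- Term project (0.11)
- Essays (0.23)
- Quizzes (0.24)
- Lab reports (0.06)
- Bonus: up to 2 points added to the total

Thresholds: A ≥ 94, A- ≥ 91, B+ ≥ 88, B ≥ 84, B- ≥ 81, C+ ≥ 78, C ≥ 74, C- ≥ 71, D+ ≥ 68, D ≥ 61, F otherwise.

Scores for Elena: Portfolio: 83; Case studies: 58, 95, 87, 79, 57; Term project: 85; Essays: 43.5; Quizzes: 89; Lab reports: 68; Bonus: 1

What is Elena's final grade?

C

Case studies: drop 57 → average of remaining 4 = 319/4 = 79.75
Weighted total:
  Portfolio 83 × 0.16 = 13.28
  Case studies 79.75 × 0.2 = 15.95
  Term project 85 × 0.11 = 9.35
  Essays 43.5 × 0.23 = 10.005
  Quizzes 89 × 0.24 = 21.36
  Lab reports 68 × 0.06 = 4.08
Sum = 74.025
Bonus: 74.025 + 1 = 75.025
75.025 is ≥ 74 and < 78 → C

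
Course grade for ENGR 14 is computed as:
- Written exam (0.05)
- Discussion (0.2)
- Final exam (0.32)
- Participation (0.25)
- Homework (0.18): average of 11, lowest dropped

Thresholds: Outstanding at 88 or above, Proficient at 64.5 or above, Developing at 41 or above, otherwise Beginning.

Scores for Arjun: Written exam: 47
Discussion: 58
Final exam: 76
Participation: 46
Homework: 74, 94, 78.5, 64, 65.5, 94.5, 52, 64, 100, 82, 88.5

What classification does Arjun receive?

Developing

Homework: drop 52 → average of remaining 10 = 805/10 = 80.5
Weighted total:
  Written exam 47 × 0.05 = 2.35
  Discussion 58 × 0.2 = 11.6
  Final exam 76 × 0.32 = 24.32
  Participation 46 × 0.25 = 11.5
  Homework 80.5 × 0.18 = 14.49
Sum = 64.26
64.26 is ≥ 41 and < 64.5 → Developing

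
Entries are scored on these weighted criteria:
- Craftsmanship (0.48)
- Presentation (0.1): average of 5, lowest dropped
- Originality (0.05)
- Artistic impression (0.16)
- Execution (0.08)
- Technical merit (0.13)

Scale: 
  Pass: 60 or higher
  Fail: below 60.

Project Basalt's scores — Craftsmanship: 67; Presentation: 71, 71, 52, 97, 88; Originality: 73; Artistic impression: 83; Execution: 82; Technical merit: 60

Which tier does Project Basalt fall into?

Pass

Presentation: drop 52 → average of remaining 4 = 327/4 = 81.75
Weighted total:
  Craftsmanship 67 × 0.48 = 32.16
  Presentation 81.75 × 0.1 = 8.175
  Originality 73 × 0.05 = 3.65
  Artistic impression 83 × 0.16 = 13.28
  Execution 82 × 0.08 = 6.56
  Technical merit 60 × 0.13 = 7.8
Sum = 71.625
71.625 ≥ 60 → Pass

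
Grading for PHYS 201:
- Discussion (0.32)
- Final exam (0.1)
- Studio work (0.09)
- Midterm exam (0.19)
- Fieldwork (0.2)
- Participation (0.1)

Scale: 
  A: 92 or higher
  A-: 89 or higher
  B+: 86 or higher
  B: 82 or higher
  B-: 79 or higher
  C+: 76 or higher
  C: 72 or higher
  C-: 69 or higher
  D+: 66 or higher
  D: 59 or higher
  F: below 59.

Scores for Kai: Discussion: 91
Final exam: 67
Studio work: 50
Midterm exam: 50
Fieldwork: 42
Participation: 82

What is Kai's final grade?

D+

Weighted total:
  Discussion 91 × 0.32 = 29.12
  Final exam 67 × 0.1 = 6.7
  Studio work 50 × 0.09 = 4.5
  Midterm exam 50 × 0.19 = 9.5
  Fieldwork 42 × 0.2 = 8.4
  Participation 82 × 0.1 = 8.2
Sum = 66.42
66.42 is ≥ 66 and < 69 → D+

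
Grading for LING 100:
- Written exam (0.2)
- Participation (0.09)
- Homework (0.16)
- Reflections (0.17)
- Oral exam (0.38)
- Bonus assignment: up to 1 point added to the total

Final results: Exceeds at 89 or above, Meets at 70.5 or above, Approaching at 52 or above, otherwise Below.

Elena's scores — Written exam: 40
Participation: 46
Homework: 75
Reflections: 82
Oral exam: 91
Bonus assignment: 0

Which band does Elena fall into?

Weighted total:
  Written exam 40 × 0.2 = 8
  Participation 46 × 0.09 = 4.14
  Homework 75 × 0.16 = 12
  Reflections 82 × 0.17 = 13.94
  Oral exam 91 × 0.38 = 34.58
Sum = 72.66
Bonus assignment: 72.66 + 0 = 72.66
72.66 is ≥ 70.5 and < 89 → Meets

Meets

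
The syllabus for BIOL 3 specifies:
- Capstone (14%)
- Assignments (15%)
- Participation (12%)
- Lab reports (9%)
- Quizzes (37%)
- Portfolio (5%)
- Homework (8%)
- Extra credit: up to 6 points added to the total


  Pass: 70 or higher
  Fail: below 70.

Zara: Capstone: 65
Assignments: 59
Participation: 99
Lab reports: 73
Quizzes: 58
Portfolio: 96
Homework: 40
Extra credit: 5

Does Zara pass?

Weighted total:
  Capstone 65 × 0.14 = 9.1
  Assignments 59 × 0.15 = 8.85
  Participation 99 × 0.12 = 11.88
  Lab reports 73 × 0.09 = 6.57
  Quizzes 58 × 0.37 = 21.46
  Portfolio 96 × 0.05 = 4.8
  Homework 40 × 0.08 = 3.2
Sum = 65.86
Extra credit: 65.86 + 5 = 70.86
70.86 ≥ 70 → Pass

Pass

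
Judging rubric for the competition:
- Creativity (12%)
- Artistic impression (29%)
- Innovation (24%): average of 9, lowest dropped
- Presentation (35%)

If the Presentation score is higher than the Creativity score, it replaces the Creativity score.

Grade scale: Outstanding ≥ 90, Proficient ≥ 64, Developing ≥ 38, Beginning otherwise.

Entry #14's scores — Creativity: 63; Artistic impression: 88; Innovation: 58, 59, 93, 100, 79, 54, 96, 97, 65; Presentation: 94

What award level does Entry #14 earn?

Proficient

Innovation: drop 54 → average of remaining 8 = 647/8 = 80.875
Presentation (94) > Creativity (63), so Creativity counts as 94.
Weighted total:
  Creativity 94 × 0.12 = 11.28
  Artistic impression 88 × 0.29 = 25.52
  Innovation 80.875 × 0.24 = 19.41
  Presentation 94 × 0.35 = 32.9
Sum = 89.11
89.11 is ≥ 64 and < 90 → Proficient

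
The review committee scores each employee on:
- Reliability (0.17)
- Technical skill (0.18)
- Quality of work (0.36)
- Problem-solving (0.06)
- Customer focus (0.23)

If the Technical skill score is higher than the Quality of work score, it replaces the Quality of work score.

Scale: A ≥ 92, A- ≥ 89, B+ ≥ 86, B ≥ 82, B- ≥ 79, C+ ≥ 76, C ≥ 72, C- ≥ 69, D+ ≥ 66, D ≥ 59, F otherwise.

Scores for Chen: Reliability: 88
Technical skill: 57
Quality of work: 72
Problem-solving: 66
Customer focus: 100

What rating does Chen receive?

C+

Technical skill (57) ≤ Quality of work (72), so Quality of work stays at 72.
Weighted total:
  Reliability 88 × 0.17 = 14.96
  Technical skill 57 × 0.18 = 10.26
  Quality of work 72 × 0.36 = 25.92
  Problem-solving 66 × 0.06 = 3.96
  Customer focus 100 × 0.23 = 23
Sum = 78.1
78.1 is ≥ 76 and < 79 → C+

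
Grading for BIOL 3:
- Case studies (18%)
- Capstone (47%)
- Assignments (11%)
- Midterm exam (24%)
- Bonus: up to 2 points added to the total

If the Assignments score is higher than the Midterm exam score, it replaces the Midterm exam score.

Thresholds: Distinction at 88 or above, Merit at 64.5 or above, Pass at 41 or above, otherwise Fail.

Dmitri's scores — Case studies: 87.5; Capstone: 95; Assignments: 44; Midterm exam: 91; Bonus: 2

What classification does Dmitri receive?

Assignments (44) ≤ Midterm exam (91), so Midterm exam stays at 91.
Weighted total:
  Case studies 87.5 × 0.18 = 15.75
  Capstone 95 × 0.47 = 44.65
  Assignments 44 × 0.11 = 4.84
  Midterm exam 91 × 0.24 = 21.84
Sum = 87.08
Bonus: 87.08 + 2 = 89.08
89.08 ≥ 88 → Distinction

Distinction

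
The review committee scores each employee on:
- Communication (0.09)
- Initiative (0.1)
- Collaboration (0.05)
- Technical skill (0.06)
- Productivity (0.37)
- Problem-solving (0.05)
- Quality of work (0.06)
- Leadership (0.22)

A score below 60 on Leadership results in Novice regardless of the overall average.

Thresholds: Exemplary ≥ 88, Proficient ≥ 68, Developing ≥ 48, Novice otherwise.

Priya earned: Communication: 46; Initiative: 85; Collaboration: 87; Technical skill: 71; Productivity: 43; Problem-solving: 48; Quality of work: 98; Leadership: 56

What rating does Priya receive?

Novice

Leadership score 56 < 60: minimum not met.
Weighted total:
  Communication 46 × 0.09 = 4.14
  Initiative 85 × 0.1 = 8.5
  Collaboration 87 × 0.05 = 4.35
  Technical skill 71 × 0.06 = 4.26
  Productivity 43 × 0.37 = 15.91
  Problem-solving 48 × 0.05 = 2.4
  Quality of work 98 × 0.06 = 5.88
  Leadership 56 × 0.22 = 12.32
Sum = 57.76
Because the Leadership minimum was not met, the result is Novice.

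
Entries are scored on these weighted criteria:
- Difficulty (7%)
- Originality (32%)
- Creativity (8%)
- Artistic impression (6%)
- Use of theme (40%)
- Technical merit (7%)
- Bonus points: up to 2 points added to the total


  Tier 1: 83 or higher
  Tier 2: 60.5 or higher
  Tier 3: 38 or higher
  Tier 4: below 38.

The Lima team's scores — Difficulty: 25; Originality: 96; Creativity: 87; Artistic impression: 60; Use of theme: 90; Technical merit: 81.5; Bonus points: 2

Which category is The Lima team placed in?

Weighted total:
  Difficulty 25 × 0.07 = 1.75
  Originality 96 × 0.32 = 30.72
  Creativity 87 × 0.08 = 6.96
  Artistic impression 60 × 0.06 = 3.6
  Use of theme 90 × 0.4 = 36
  Technical merit 81.5 × 0.07 = 5.705
Sum = 84.735
Bonus points: 84.735 + 2 = 86.735
86.735 ≥ 83 → Tier 1

Tier 1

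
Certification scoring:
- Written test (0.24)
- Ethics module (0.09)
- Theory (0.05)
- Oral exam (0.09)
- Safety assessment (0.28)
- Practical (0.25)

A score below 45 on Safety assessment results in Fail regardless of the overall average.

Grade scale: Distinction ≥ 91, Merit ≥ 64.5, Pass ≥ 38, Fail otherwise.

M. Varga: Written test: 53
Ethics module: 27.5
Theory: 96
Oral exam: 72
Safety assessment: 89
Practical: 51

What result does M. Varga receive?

Safety assessment score 89 ≥ 45: minimum met.
Weighted total:
  Written test 53 × 0.24 = 12.72
  Ethics module 27.5 × 0.09 = 2.475
  Theory 96 × 0.05 = 4.8
  Oral exam 72 × 0.09 = 6.48
  Safety assessment 89 × 0.28 = 24.92
  Practical 51 × 0.25 = 12.75
Sum = 64.145
64.145 is ≥ 38 and < 64.5 → Pass

Pass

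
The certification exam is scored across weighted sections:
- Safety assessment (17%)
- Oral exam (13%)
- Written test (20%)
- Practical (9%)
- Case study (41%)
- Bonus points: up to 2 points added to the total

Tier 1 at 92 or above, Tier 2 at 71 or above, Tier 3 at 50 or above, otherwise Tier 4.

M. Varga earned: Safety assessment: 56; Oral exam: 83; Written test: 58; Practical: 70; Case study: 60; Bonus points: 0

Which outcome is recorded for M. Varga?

Tier 3

Weighted total:
  Safety assessment 56 × 0.17 = 9.52
  Oral exam 83 × 0.13 = 10.79
  Written test 58 × 0.2 = 11.6
  Practical 70 × 0.09 = 6.3
  Case study 60 × 0.41 = 24.6
Sum = 62.81
Bonus points: 62.81 + 0 = 62.81
62.81 is ≥ 50 and < 71 → Tier 3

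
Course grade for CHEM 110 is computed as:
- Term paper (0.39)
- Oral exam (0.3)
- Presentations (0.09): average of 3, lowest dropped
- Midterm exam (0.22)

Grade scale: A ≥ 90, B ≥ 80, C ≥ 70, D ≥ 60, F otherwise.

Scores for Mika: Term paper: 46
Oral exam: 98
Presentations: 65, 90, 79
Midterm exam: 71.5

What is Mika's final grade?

C

Presentations: drop 65 → average of remaining 2 = 169/2 = 84.5
Weighted total:
  Term paper 46 × 0.39 = 17.94
  Oral exam 98 × 0.3 = 29.4
  Presentations 84.5 × 0.09 = 7.605
  Midterm exam 71.5 × 0.22 = 15.73
Sum = 70.675
70.675 is ≥ 70 and < 80 → C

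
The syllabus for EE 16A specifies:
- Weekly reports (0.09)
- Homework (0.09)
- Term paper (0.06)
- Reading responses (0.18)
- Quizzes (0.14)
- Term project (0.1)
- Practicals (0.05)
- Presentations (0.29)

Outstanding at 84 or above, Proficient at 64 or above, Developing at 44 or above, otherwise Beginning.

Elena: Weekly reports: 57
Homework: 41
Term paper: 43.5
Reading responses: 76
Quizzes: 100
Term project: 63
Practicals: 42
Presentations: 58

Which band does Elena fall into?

Weighted total:
  Weekly reports 57 × 0.09 = 5.13
  Homework 41 × 0.09 = 3.69
  Term paper 43.5 × 0.06 = 2.61
  Reading responses 76 × 0.18 = 13.68
  Quizzes 100 × 0.14 = 14
  Term project 63 × 0.1 = 6.3
  Practicals 42 × 0.05 = 2.1
  Presentations 58 × 0.29 = 16.82
Sum = 64.33
64.33 is ≥ 64 and < 84 → Proficient

Proficient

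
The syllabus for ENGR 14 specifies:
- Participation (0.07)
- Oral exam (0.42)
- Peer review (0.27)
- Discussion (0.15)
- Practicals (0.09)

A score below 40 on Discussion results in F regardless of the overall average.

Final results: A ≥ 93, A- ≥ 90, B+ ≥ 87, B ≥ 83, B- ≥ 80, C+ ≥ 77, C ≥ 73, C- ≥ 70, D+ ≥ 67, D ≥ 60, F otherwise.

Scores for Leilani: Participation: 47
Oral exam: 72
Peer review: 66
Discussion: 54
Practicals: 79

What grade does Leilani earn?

Discussion score 54 ≥ 40: minimum met.
Weighted total:
  Participation 47 × 0.07 = 3.29
  Oral exam 72 × 0.42 = 30.24
  Peer review 66 × 0.27 = 17.82
  Discussion 54 × 0.15 = 8.1
  Practicals 79 × 0.09 = 7.11
Sum = 66.56
66.56 is ≥ 60 and < 67 → D

D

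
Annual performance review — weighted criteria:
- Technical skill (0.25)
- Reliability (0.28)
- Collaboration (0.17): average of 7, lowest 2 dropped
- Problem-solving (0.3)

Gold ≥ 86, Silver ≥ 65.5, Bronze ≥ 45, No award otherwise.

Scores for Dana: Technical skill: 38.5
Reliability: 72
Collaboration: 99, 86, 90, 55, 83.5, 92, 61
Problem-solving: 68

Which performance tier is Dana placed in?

Silver

Collaboration: drop 55, 61 → average of remaining 5 = 450.5/5 = 90.1
Weighted total:
  Technical skill 38.5 × 0.25 = 9.625
  Reliability 72 × 0.28 = 20.16
  Collaboration 90.1 × 0.17 = 15.317
  Problem-solving 68 × 0.3 = 20.4
Sum = 65.502
65.502 is ≥ 65.5 and < 86 → Silver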